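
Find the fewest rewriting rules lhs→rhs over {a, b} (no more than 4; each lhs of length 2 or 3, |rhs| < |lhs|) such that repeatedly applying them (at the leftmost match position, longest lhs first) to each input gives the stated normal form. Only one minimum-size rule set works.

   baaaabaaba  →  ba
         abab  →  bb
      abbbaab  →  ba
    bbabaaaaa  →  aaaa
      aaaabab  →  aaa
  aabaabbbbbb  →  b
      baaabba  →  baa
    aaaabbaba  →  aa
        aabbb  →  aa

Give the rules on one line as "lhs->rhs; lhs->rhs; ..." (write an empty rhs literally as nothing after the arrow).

  | baaaabaaba => baaababa => baabba => baaba => bab => ba
  | abab => bb
  | abbbaab => abbaab => abaab => bab => ba
  | bbabaaaaa => bbbaaaa => aaaa

ab->a; aba->b; bbb->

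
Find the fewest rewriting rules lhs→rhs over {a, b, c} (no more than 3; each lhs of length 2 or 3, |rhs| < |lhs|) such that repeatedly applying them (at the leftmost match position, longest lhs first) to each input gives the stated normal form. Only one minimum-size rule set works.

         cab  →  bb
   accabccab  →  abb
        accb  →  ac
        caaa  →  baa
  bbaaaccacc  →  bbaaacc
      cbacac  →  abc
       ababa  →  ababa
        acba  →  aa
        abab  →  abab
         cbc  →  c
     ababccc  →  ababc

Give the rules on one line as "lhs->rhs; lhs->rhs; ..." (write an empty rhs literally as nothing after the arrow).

ca->b; cb->; ccc->c

  | cab => bb
  | accabccab => acbbccab => abccab => abcbb => abb
  | accb => ac
  | caaa => baa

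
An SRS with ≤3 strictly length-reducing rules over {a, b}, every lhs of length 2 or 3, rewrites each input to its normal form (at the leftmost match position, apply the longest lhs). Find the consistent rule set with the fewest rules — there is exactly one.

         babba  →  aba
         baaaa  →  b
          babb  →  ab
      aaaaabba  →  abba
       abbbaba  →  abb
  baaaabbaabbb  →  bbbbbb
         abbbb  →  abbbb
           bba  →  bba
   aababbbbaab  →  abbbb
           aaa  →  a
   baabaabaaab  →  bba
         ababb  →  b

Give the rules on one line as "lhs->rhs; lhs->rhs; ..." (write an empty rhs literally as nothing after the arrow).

aa->; bab->a

  | babba => aba
  | baaaa => baa => b
  | babb => ab
  | aaaaabba => aaabba => abba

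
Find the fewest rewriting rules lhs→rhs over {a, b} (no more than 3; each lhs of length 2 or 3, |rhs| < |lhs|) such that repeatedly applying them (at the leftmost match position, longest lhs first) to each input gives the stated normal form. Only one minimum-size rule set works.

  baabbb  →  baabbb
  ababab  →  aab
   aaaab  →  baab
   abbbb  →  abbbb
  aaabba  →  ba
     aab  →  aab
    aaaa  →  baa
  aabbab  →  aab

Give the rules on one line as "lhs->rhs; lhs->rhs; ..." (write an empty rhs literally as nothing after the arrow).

  | baabbb
  | ababab => aab
  | aaaab => baab
  | abbbb

aaa->ba; bab->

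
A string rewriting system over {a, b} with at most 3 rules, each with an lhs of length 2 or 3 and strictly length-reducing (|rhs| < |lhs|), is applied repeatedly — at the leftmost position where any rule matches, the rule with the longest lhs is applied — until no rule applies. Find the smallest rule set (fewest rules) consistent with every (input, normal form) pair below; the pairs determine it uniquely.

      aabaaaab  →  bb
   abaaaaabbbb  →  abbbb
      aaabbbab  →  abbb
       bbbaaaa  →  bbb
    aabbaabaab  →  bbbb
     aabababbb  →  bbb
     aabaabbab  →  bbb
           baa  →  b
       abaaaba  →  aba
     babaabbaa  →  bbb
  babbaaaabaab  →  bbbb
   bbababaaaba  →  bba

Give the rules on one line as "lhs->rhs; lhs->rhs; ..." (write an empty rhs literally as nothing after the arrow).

  | aabaaaab => baaaab => baab => bb
  | abaaaaabbbb => abaaabbbb => ababbbb => abbbb
  | aaabbbab => abbbab => abbb
  | bbbaaaa => bbbaa => bbb

aa->; bab->b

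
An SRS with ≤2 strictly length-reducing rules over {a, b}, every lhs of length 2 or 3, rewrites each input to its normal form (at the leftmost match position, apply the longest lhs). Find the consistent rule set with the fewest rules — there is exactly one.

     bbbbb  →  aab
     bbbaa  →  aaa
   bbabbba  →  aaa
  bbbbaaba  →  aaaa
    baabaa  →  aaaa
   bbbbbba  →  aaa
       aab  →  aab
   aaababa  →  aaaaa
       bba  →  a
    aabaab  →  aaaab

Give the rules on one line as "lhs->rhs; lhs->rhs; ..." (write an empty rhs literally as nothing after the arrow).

  | bbbbb => abbb => aab
  | bbbaa => abaa => aaa
  | bbabbba => babbba => abbba => aaba => aaa
  | bbbbaaba => abbaaba => abaaba => aaaba => aaaa

ba->a; bbb->ab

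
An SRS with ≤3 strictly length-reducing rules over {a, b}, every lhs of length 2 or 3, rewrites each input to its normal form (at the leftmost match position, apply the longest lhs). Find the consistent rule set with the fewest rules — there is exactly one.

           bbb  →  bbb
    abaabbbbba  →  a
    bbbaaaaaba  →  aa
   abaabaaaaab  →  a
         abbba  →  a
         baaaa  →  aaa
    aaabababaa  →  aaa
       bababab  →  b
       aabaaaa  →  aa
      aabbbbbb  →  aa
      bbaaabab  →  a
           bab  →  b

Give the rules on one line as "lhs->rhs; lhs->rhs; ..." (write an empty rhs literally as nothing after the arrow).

ab->a; aba->ab; ba->

  | bbb
  | abaabbbbba => ababbbbba => abbbbbba => abbbbba => abbbba => abbba => abba => aba => ab => a
  | bbbaaaaaba => bbaaaaba => baaaba => aaba => aab => aa
  | abaabaaaaab => ababaaaaab => abbaaaaab => abaaaaab => abaaaab => abaaab => abaab => abab => abb => ab => a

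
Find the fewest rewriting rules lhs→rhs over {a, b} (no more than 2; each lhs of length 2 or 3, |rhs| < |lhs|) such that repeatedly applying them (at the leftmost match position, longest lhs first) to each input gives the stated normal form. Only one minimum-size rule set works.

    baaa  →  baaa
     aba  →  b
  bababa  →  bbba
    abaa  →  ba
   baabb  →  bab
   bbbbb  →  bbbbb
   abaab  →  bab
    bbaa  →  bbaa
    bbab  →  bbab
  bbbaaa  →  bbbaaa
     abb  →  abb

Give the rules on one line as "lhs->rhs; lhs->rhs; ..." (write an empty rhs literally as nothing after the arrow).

aab->a; aba->b

  | baaa
  | aba => b
  | bababa => bbba
  | abaa => ba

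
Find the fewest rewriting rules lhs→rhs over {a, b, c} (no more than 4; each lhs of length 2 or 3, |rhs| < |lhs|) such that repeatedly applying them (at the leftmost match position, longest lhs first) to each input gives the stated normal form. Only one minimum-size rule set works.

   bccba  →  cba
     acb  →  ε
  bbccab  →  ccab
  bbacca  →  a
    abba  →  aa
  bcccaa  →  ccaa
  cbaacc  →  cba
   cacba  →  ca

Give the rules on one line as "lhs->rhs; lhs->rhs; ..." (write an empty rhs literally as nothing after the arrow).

ac->b; bb->; bc->

  | bccba => cba
  | acb => bb => ε
  | bbccab => ccab
  | bbacca => acca => bca => a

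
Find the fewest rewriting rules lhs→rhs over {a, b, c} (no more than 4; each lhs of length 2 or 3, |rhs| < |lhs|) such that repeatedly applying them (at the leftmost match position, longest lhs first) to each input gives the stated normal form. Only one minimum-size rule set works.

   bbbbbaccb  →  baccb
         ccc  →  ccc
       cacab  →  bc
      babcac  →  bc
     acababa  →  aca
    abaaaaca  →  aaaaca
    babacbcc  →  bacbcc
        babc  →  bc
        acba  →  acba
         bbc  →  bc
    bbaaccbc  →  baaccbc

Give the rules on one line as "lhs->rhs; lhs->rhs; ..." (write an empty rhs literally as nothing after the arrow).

ab->; bb->b; cac->bc

  | bbbbbaccb => bbbbaccb => bbbaccb => bbaccb => baccb
  | ccc
  | cacab => bcab => bc
  | babcac => bcac => bbc => bc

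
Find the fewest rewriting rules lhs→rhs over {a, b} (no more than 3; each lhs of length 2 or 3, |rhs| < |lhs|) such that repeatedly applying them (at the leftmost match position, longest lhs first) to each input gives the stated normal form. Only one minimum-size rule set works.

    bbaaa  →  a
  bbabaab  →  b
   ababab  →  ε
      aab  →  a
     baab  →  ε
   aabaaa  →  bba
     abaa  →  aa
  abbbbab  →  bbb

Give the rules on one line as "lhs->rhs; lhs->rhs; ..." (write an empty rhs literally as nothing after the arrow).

aaa->bb; ab->; baa->a

  | bbaaa => baa => a
  | bbabaab => bbaab => bab => b
  | ababab => abab => ab => ε
  | aab => a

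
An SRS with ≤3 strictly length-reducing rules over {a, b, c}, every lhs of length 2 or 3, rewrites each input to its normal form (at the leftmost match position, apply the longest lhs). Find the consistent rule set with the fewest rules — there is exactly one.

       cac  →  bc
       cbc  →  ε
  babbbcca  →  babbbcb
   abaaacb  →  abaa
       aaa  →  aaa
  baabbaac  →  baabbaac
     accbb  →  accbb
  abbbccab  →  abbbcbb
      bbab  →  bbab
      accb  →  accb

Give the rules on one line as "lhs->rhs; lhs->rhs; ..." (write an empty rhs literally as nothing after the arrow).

  | cac => bc
  | cbc => ε
  | babbbcca => babbbcb
  | abaaacb => abaa

acb->; ca->b; cbc->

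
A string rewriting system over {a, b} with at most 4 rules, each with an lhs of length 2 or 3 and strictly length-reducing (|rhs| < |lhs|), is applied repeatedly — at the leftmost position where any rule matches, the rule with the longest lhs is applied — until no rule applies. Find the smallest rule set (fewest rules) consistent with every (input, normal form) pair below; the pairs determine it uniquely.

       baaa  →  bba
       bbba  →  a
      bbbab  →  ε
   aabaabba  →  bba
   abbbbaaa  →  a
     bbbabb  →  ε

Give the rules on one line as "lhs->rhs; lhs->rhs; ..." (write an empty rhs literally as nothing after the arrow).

  | baaa => bba
  | bbba => a
  | bbbab => ab => ε
  | aabaabba => bbaabba => bbbbba => bba

aa->b; ab->; abb->; bbb->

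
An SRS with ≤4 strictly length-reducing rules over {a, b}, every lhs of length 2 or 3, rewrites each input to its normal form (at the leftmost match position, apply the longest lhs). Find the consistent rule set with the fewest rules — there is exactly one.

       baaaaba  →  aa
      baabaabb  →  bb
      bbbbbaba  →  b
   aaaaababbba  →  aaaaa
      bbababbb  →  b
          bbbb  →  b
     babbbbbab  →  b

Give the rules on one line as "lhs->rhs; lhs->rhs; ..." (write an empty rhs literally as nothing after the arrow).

  | baaaaba => aaba => aa
  | baabaabb => baabb => bb
  | bbbbbaba => bbaba => bbaa => b
  | aaaaababbba => aaaaababba => aaaaababa => aaaaabaa => aaaaa

ba->; baa->; bab->ba; bbb->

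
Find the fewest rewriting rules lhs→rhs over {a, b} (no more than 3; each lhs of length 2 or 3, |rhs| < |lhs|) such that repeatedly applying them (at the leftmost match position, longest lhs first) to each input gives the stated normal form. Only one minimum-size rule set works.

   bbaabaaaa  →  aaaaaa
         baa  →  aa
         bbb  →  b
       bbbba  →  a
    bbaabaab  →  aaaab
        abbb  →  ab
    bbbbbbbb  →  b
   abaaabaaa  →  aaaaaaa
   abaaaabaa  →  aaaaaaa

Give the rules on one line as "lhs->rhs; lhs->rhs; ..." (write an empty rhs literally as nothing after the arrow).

  | bbaabaaaa => baabaaaa => aabaaaa => aaaaaa
  | baa => aa
  | bbb => bb => b
  | bbbba => bbba => bba => ba => a

ba->a; bb->b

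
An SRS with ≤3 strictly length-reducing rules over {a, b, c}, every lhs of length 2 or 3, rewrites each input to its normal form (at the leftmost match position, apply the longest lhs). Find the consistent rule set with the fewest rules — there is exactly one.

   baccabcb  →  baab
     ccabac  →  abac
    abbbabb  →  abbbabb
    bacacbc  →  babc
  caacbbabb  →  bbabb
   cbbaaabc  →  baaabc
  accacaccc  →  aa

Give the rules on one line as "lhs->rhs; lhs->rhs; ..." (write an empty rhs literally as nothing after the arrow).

  | baccabcb => baabcb => baab
  | ccabac => abac
  | abbbabb
  | bacacbc => baccbc => babc

ca->c; cb->; cc->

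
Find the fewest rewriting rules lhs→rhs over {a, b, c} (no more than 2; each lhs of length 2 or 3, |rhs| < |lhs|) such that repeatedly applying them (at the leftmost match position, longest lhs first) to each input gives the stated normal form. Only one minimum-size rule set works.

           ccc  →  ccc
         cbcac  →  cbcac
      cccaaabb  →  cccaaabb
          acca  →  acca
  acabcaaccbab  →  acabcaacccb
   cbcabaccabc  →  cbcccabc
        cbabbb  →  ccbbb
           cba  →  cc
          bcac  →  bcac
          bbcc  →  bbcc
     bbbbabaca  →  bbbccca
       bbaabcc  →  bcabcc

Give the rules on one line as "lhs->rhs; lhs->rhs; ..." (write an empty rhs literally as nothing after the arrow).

aba->; ba->c

  | ccc
  | cbcac
  | cccaaabb
  | acca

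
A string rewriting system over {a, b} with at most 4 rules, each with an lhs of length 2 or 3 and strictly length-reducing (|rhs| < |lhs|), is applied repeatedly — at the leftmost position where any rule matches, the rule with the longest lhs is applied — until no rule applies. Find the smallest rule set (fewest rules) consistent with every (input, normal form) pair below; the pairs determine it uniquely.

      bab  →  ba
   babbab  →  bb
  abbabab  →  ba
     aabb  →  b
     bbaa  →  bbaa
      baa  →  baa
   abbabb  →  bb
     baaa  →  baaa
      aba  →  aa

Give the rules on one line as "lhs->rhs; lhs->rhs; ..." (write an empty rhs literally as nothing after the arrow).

  | bab => ba
  | babbab => bbaab => bb
  | abbabab => baabab => bab => ba
  | aabb => b

aab->; ab->a; abb->ba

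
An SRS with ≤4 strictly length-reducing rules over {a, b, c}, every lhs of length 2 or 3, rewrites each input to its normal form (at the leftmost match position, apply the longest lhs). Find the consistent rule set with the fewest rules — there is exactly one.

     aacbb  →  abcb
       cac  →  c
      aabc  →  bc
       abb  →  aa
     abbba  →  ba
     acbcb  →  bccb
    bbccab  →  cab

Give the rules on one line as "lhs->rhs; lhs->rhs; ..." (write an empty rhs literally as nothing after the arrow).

  | aacbb => abcb
  | cac => c
  | aabc => bc
  | abb => aa

aab->b; ac->; acb->bc; bb->a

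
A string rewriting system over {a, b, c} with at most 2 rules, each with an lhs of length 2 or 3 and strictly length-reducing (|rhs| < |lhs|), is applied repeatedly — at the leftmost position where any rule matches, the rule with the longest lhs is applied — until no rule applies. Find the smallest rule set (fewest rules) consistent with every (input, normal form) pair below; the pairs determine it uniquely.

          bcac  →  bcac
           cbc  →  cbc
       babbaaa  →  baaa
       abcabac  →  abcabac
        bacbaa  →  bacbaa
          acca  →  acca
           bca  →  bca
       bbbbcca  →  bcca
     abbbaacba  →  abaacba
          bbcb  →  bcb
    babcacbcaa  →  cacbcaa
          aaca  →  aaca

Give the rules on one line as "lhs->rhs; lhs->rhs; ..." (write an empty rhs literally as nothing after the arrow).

bab->; bb->b

  | bcac
  | cbc
  | babbaaa => baaa
  | abcabac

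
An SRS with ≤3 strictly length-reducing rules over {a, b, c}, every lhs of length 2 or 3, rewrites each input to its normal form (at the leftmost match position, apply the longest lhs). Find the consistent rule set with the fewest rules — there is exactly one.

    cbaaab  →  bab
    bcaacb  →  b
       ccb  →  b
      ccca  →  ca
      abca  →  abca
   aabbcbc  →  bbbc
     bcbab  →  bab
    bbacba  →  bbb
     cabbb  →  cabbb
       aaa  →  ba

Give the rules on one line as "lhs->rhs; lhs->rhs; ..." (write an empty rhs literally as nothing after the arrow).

aa->b; cb->; cc->

  | cbaaab => aaab => bab
  | bcaacb => bcbcb => bcb => b
  | ccb => b
  | ccca => ca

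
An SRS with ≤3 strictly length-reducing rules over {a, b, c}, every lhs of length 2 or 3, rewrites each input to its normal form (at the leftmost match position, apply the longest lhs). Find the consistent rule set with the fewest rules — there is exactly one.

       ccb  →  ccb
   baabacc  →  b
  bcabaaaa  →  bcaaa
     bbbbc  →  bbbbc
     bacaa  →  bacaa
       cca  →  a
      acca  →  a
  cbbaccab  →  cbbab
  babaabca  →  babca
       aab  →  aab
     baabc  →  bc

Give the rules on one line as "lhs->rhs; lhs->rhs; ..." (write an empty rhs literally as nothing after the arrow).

  | ccb
  | baabacc => bacc => b
  | bcabaaaa => bcaaa
  | bbbbc

acc->; baa->; cca->a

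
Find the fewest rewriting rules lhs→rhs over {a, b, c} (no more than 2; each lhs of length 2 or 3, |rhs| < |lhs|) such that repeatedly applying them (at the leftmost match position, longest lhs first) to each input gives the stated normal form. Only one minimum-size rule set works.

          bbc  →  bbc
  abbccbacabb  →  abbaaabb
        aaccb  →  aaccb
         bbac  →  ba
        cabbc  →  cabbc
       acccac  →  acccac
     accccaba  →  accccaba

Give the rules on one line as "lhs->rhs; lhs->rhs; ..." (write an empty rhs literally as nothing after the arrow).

  | bbc
  | abbccbacabb => abbabacabb => abbaaabb
  | aaccb
  | bbac => ba

bac->a; bcc->ba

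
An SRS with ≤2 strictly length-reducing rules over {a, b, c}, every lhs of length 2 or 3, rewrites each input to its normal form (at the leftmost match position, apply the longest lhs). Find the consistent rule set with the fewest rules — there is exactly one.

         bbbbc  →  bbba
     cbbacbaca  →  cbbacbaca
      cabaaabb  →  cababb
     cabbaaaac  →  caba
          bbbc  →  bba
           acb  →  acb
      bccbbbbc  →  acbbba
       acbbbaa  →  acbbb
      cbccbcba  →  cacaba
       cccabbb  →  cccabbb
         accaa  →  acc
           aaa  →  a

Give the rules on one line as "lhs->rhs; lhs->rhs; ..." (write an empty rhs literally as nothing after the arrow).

aa->; bc->a

  | bbbbc => bbba
  | cbbacbaca
  | cabaaabb => cababb
  | cabbaaaac => cabbaac => cabbc => caba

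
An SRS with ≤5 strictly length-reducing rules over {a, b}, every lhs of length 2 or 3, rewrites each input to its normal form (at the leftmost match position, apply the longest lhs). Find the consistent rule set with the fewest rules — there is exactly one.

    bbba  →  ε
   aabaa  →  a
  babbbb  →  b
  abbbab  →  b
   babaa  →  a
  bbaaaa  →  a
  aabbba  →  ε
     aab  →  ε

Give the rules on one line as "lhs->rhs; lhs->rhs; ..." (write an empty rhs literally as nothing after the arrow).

  | bbba => bba => ba => ε
  | aabaa => abaa => aa => a
  | babbbb => bbbb => bbb => bb => b
  | abbbab => bbab => bab => b

aa->a; ab->; ba->; bb->b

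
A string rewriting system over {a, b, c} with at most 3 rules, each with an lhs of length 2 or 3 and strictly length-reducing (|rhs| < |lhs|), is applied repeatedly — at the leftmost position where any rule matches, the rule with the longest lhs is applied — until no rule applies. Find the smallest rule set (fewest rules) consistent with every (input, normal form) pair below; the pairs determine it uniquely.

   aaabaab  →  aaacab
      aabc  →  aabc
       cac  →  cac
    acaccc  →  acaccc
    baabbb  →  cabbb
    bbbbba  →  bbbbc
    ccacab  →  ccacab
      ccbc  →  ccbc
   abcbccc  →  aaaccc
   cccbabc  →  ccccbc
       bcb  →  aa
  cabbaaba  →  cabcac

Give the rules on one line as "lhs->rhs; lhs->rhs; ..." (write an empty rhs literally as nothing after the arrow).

ba->c; bcb->aa

  | aaabaab => aaacab
  | aabc
  | cac
  | acaccc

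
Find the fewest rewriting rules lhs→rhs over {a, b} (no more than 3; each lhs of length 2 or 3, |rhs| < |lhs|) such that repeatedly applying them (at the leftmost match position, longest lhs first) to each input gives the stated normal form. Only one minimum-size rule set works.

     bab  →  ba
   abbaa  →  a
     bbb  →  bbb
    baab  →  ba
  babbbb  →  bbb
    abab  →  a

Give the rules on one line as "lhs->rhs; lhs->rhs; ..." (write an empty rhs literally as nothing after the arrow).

aa->a; ab->a; abb->

  | bab => ba
  | abbaa => aa => a
  | bbb
  | baab => bab => ba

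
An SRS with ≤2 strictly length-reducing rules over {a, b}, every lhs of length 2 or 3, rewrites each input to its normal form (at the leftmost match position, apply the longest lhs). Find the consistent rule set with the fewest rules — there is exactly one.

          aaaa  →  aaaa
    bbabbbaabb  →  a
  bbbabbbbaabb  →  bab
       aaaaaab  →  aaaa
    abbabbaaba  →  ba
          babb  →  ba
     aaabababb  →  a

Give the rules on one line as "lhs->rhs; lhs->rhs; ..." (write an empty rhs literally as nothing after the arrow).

aab->; bb->

  | aaaa
  | bbabbbaabb => abbbaabb => abaabb => abb => a
  | bbbabbbbaabb => babbbbaabb => babbaabb => baaabb => bab
  | aaaaaab => aaaa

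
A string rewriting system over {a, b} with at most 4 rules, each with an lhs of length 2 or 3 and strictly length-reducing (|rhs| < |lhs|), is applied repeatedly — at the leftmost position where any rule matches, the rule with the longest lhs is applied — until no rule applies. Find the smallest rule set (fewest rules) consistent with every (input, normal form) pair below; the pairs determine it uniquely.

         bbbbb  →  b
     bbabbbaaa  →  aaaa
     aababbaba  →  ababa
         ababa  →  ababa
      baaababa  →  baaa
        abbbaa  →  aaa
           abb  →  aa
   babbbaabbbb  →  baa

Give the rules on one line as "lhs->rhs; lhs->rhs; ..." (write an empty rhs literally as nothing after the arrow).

aab->a; abb->aa; bb->

  | bbbbb => bbb => b
  | bbabbbaaa => abbbaaa => aabaaa => aaaa
  | aababbaba => aabbaba => ababa
  | ababa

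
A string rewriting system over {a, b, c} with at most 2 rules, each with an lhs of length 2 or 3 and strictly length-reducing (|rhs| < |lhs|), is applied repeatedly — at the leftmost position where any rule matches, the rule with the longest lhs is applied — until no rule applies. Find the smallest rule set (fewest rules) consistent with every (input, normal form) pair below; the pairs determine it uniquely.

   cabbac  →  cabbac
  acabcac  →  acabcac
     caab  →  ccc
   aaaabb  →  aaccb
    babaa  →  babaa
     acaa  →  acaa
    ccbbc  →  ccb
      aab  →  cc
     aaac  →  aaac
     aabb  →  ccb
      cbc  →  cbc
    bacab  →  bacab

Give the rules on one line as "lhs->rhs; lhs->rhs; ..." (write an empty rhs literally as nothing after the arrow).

aab->cc; bbc->b

  | cabbac
  | acabcac
  | caab => ccc
  | aaaabb => aaccb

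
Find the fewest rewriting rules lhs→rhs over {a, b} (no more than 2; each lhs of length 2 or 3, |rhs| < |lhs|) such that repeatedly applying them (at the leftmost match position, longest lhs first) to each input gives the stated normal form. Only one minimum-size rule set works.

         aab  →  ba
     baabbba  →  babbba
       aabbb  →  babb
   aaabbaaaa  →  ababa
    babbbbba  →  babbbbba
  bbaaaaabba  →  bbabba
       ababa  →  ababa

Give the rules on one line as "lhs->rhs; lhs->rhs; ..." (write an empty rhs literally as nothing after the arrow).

aab->ba; baa->ba

  | aab => ba
  | baabbba => babbba
  | aabbb => babb
  | aaabbaaaa => ababaaaa => ababaaa => ababaa => ababa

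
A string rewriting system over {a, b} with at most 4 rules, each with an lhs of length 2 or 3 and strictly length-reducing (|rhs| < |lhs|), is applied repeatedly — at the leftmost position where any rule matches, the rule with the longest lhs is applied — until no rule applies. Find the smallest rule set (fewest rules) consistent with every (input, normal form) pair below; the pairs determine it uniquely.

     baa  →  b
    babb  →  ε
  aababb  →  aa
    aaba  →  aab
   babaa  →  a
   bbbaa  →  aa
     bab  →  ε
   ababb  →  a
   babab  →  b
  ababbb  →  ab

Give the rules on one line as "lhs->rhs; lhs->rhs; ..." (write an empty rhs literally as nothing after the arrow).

ba->b; bb->; bba->; bbb->

  | baa => ba => b
  | babb => bbb => ε
  | aababb => aabbb => aa
  | aaba => aab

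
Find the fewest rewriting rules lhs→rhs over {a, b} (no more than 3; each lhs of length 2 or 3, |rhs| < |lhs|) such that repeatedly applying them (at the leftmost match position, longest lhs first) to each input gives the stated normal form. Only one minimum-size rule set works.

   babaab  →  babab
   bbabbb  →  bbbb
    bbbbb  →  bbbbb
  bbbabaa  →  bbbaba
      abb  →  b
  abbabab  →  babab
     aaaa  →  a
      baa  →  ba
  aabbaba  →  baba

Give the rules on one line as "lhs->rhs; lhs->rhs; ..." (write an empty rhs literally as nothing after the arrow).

aa->a; abb->b

  | babaab => babab
  | bbabbb => bbbb
  | bbbbb
  | bbbabaa => bbbaba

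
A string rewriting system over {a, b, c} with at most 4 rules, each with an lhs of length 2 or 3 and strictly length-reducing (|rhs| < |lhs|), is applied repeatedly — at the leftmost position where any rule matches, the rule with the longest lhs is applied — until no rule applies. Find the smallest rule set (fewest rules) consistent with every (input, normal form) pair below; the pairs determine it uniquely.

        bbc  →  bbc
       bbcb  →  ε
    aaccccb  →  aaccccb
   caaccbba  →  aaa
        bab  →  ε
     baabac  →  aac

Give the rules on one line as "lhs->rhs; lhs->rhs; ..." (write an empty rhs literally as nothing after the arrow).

ab->; ba->a; bcb->ab; ca->a

  | bbc
  | bbcb => bab => ab => ε
  | aaccccb
  | caaccbba => aaccbba => aaccba => aacca => aaca => aaa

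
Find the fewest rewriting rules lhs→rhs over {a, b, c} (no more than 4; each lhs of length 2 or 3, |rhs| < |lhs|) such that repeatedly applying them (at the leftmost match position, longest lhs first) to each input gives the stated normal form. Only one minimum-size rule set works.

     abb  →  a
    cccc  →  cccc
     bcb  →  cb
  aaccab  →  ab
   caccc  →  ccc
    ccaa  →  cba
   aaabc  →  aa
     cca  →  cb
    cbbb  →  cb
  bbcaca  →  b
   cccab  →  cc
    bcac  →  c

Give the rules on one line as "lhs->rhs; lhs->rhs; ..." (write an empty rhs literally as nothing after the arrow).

ac->; bb->; bc->c; ca->b

  | abb => a
  | cccc
  | bcb => cb
  | aaccab => acab => ab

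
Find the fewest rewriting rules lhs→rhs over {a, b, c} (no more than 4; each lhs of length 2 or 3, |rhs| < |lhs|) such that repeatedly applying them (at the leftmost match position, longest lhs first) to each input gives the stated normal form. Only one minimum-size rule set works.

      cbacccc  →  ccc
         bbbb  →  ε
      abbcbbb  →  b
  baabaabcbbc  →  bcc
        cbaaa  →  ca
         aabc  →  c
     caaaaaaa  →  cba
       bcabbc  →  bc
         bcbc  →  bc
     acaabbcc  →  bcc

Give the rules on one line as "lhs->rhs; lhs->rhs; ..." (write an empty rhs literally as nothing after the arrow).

  | cbacccc => cbccc => ccc
  | bbbb => bb => ε
  | abbcbbb => acbbb => bbb => b
  | baabaabcbbc => bbbaabcbbc => baabcbbc => bbbcbbc => bcbbc => bcc

aa->b; ac->; bb->; cbc->c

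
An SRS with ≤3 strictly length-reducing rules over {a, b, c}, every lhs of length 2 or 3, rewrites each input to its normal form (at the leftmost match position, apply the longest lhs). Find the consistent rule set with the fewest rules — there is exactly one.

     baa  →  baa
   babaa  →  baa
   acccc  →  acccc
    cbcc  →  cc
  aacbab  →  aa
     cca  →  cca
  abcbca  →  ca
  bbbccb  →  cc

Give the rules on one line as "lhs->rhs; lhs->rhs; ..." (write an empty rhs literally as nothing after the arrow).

ab->; bbb->c; cb->

  | baa
  | babaa => baa
  | acccc
  | cbcc => cc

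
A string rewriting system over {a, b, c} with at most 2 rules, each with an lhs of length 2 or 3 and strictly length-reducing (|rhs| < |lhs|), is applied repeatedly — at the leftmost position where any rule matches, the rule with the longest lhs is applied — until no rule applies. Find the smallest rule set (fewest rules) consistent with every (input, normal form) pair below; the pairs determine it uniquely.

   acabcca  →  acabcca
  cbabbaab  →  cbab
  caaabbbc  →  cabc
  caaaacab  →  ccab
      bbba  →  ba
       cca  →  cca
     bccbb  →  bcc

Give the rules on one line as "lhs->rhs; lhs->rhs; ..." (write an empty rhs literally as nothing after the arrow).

  | acabcca
  | cbabbaab => cbaaab => cbab
  | caaabbbc => cabbbc => cabc
  | caaaacab => caacab => ccab

aa->; bb->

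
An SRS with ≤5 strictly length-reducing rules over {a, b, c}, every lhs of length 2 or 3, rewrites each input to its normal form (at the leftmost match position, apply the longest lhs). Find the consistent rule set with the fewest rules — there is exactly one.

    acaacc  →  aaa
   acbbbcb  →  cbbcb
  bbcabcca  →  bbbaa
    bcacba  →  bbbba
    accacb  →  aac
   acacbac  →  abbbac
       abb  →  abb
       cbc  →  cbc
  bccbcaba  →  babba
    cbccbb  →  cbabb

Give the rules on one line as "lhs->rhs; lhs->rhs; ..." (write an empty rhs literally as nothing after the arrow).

acb->c; ca->; cac->bb; cc->a

  | acaacc => aacc => aaa
  | acbbbcb => cbbcb
  | bbcabcca => bbbcca => bbbaa
  | bcacba => bbbba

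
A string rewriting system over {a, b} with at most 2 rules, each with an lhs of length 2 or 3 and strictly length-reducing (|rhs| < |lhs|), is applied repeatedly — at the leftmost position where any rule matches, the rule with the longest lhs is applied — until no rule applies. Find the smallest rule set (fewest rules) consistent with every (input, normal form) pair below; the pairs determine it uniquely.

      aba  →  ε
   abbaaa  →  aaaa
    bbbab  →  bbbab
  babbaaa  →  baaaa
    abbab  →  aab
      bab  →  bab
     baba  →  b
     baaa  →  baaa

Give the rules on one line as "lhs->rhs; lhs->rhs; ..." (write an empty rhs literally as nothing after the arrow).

aba->; abb->a

  | aba => ε
  | abbaaa => aaaa
  | bbbab
  | babbaaa => baaaa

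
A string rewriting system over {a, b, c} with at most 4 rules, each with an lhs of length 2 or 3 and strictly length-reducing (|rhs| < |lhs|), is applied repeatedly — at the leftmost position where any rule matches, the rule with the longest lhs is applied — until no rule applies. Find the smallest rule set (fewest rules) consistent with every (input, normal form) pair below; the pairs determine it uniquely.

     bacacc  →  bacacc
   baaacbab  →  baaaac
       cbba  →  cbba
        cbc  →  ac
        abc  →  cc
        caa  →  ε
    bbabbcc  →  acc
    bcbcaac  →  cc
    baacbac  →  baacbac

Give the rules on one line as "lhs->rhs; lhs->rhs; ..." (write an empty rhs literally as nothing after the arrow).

  | bacacc
  | baaacbab => baaacbc => baaaac
  | cbba
  | cbc => ac

ab->c; bc->a; caa->; cbc->ac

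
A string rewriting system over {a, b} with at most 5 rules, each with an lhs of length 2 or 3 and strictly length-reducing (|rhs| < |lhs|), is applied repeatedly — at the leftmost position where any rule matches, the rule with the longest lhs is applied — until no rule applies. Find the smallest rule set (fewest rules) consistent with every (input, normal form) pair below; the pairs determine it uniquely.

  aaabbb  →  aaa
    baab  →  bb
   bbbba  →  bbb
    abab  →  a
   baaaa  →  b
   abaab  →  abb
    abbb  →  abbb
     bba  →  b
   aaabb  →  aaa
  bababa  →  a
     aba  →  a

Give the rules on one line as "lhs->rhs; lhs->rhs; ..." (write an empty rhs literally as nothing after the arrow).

aab->aa; ba->; baa->b; bab->

  | aaabbb => aaabb => aaab => aaa
  | baab => bb
  | bbbba => bbb
  | abab => a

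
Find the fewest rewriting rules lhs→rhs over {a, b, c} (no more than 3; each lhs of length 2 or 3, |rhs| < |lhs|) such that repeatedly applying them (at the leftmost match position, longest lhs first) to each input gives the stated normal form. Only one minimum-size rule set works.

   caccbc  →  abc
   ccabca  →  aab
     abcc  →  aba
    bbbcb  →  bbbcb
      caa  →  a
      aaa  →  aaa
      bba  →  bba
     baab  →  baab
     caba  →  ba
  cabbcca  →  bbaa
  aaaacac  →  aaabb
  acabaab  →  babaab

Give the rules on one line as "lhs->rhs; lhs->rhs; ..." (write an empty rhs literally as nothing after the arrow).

  | caccbc => ccbc => abc
  | ccabca => aabca => aab
  | abcc => aba
  | bbbcb

ac->b; ca->; cc->a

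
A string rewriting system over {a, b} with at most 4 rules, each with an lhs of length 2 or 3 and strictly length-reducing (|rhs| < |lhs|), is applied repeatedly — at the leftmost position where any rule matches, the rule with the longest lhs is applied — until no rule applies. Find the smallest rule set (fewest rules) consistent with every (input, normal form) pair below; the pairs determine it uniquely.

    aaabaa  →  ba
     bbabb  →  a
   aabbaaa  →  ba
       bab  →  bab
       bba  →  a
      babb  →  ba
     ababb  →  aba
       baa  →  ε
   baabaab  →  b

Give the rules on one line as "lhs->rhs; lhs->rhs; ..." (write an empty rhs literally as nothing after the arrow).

  | aaabaa => babaa => babb => ba
  | bbabb => abb => a
  | aabbaaa => bbaaa => aaa => ba
  | bab

aa->b; aab->b; bb->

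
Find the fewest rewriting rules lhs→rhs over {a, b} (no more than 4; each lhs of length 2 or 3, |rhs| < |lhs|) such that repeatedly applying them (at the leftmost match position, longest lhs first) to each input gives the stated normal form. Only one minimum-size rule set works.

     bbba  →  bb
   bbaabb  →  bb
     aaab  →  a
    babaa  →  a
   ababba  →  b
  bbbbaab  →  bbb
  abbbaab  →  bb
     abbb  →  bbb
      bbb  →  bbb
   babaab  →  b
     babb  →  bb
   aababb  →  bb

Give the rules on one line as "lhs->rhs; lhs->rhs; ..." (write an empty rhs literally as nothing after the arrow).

  | bbba => bb
  | bbaabb => babb => bb
  | aaab => a
  | babaa => baa => a

aab->; ab->b; ba->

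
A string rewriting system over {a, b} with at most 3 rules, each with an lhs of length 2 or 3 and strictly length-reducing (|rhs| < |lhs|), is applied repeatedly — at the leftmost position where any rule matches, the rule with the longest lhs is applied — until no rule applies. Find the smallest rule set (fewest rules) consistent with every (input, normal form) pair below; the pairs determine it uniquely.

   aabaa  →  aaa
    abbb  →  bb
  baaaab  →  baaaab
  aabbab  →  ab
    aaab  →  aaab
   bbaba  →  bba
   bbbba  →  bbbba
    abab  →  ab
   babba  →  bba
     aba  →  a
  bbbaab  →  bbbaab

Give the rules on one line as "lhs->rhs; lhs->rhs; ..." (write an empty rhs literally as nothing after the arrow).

aba->a; abb->b

  | aabaa => aaa
  | abbb => bb
  | baaaab
  | aabbab => abab => ab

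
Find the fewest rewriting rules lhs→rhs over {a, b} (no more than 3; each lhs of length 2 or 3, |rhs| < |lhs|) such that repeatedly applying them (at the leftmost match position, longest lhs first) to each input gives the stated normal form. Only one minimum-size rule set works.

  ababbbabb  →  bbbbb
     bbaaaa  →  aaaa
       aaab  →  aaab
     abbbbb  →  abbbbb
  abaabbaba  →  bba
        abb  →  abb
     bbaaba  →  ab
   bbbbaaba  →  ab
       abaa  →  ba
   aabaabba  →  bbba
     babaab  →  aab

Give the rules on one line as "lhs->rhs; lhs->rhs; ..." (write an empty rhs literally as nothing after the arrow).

aba->b; baa->aa; bab->b

  | ababbbabb => bbbbabb => bbbbb
  | bbaaaa => baaaa => aaaa
  | aaab
  | abbbbb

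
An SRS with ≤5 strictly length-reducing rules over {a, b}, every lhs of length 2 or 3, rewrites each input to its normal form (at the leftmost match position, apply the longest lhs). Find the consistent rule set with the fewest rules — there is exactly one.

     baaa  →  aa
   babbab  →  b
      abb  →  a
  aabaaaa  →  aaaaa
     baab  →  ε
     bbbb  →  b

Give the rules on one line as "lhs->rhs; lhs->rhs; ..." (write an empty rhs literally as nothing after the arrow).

  | baaa => aa
  | babbab => bbab => bab => b
  | abb => a
  | aabaaaa => aaaaa

ab->; abb->a; ba->; bb->b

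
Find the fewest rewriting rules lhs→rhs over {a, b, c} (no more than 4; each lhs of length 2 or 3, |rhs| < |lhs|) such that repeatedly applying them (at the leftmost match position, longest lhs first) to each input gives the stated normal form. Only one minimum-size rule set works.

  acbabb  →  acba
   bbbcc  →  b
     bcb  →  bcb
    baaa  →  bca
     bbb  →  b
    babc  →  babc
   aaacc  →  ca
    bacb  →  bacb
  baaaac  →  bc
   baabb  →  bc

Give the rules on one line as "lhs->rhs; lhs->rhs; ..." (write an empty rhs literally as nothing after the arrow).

aa->c; bb->; cc->

  | acbabb => acba
  | bbbcc => bcc => b
  | bcb
  | baaa => bca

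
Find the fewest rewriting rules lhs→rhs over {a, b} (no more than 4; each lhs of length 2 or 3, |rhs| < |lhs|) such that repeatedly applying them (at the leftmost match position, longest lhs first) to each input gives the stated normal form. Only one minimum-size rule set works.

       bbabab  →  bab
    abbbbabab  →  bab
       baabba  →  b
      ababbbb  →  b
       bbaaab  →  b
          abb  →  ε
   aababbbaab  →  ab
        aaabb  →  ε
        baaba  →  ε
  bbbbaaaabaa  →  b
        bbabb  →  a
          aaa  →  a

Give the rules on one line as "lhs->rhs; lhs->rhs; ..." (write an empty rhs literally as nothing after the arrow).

  | bbabab => aabab => bab
  | abbbbabab => aabbabab => bbabab => aabab => bab
  | baabba => bbba => aba => b
  | ababbbb => bbbbb => abbb => aab => b

aa->; aba->b; bb->a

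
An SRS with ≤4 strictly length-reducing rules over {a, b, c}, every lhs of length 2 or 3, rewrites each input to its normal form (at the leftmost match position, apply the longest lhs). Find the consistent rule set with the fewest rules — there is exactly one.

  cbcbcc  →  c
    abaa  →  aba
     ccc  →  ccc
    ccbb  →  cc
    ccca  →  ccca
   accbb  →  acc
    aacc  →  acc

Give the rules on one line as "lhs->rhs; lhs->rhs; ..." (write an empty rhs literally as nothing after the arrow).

aa->a; cb->c; cbc->cb

  | cbcbcc => cbbcc => cbcc => cbc => cb => c
  | abaa => aba
  | ccc
  | ccbb => ccb => cc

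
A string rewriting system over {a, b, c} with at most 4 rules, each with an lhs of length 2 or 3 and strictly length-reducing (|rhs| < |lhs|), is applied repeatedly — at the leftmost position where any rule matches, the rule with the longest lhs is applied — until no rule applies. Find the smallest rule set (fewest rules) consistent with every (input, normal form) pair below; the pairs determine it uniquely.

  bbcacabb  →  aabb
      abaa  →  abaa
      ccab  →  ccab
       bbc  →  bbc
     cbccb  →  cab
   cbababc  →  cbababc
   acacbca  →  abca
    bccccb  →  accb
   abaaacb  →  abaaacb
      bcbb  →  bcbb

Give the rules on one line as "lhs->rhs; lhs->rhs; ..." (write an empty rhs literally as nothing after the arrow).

  | bbcacabb => bbabb => aabb
  | abaa
  | ccab
  | bbc

bba->aa; bcc->a; cac->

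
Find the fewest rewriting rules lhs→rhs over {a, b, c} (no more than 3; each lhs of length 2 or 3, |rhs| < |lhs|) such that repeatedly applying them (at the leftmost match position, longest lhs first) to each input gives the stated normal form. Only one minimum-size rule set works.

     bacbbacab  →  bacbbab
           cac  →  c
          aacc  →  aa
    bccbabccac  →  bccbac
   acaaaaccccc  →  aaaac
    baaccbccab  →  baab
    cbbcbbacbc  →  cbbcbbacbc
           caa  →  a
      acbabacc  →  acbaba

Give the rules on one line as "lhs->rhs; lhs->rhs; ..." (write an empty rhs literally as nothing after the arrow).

  | bacbbacab => bacbbab
  | cac => c
  | aacc => aa
  | bccbabccac => bccbacac => bccbac

abc->a; acc->a; ca->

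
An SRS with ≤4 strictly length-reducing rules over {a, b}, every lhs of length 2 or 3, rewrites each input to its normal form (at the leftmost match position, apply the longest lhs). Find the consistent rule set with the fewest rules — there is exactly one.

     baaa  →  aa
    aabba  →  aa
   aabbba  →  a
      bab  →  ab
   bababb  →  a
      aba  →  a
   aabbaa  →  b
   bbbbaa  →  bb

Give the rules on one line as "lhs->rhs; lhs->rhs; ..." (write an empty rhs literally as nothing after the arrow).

  | baaa => aa
  | aabba => aa
  | aabbba => aba => a
  | bab => ab

aaa->b; abb->; ba->; bab->ab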